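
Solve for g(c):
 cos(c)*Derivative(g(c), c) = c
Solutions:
 g(c) = C1 + Integral(c/cos(c), c)


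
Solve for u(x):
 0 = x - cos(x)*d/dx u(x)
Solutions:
 u(x) = C1 + Integral(x/cos(x), x)


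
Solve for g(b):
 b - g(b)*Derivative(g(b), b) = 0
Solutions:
 g(b) = -sqrt(C1 + b^2)
 g(b) = sqrt(C1 + b^2)


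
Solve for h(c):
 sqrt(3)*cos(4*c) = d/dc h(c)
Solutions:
 h(c) = C1 + sqrt(3)*sin(4*c)/4


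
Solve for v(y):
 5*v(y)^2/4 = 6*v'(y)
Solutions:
 v(y) = -24/(C1 + 5*y)


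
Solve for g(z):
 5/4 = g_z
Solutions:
 g(z) = C1 + 5*z/4


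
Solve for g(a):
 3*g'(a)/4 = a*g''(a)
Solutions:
 g(a) = C1 + C2*a^(7/4)


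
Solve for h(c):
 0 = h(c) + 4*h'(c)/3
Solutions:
 h(c) = C1*exp(-3*c/4)


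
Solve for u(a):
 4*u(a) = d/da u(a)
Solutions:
 u(a) = C1*exp(4*a)


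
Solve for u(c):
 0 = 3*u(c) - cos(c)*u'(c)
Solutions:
 u(c) = C1*(sin(c) + 1)^(3/2)/(sin(c) - 1)^(3/2)


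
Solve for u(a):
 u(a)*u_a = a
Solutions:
 u(a) = -sqrt(C1 + a^2)
 u(a) = sqrt(C1 + a^2)


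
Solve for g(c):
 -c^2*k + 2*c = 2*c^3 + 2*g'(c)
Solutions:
 g(c) = C1 - c^4/4 - c^3*k/6 + c^2/2


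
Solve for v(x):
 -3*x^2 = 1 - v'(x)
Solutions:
 v(x) = C1 + x^3 + x


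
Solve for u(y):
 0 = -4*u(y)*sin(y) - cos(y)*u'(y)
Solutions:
 u(y) = C1*cos(y)^4


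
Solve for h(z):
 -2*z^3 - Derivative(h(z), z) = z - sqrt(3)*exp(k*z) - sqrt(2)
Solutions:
 h(z) = C1 - z^4/2 - z^2/2 + sqrt(2)*z + sqrt(3)*exp(k*z)/k


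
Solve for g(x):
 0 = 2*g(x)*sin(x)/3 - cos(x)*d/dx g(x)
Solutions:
 g(x) = C1/cos(x)^(2/3)


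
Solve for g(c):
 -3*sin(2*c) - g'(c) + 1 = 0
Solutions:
 g(c) = C1 + c + 3*cos(2*c)/2


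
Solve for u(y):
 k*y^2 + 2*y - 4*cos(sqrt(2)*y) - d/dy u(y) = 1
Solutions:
 u(y) = C1 + k*y^3/3 + y^2 - y - 2*sqrt(2)*sin(sqrt(2)*y)


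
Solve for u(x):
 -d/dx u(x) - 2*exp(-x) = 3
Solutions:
 u(x) = C1 - 3*x + 2*exp(-x)


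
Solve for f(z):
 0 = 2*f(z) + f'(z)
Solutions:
 f(z) = C1*exp(-2*z)


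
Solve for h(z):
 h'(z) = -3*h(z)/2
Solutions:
 h(z) = C1*exp(-3*z/2)


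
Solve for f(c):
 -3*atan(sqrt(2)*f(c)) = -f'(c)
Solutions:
 Integral(1/atan(sqrt(2)*_y), (_y, f(c))) = C1 + 3*c


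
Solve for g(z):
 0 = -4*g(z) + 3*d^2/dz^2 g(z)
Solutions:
 g(z) = C1*exp(-2*sqrt(3)*z/3) + C2*exp(2*sqrt(3)*z/3)


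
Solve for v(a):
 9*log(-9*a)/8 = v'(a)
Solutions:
 v(a) = C1 + 9*a*log(-a)/8 + 9*a*(-1 + 2*log(3))/8


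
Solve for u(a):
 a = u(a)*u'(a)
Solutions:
 u(a) = -sqrt(C1 + a^2)
 u(a) = sqrt(C1 + a^2)


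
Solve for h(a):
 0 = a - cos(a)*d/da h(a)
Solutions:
 h(a) = C1 + Integral(a/cos(a), a)


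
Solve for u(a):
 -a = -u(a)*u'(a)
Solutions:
 u(a) = -sqrt(C1 + a^2)
 u(a) = sqrt(C1 + a^2)


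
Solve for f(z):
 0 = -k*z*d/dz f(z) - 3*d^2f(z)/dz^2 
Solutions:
 f(z) = Piecewise((-sqrt(6)*sqrt(pi)*C1*erf(sqrt(6)*sqrt(k)*z/6)/(2*sqrt(k)) - C2, (k > 0) | (k < 0)), (-C1*z - C2, True))


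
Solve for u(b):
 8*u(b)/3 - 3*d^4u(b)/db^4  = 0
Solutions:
 u(b) = C1*exp(-2^(3/4)*sqrt(3)*b/3) + C2*exp(2^(3/4)*sqrt(3)*b/3) + C3*sin(2^(3/4)*sqrt(3)*b/3) + C4*cos(2^(3/4)*sqrt(3)*b/3)


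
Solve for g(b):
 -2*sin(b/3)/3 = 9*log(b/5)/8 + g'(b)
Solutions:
 g(b) = C1 - 9*b*log(b)/8 + 9*b/8 + 9*b*log(5)/8 + 2*cos(b/3)


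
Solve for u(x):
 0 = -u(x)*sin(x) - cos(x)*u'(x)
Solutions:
 u(x) = C1*cos(x)


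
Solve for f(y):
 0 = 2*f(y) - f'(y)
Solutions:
 f(y) = C1*exp(2*y)


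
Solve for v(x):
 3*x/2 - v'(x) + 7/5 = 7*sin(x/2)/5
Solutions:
 v(x) = C1 + 3*x^2/4 + 7*x/5 + 14*cos(x/2)/5


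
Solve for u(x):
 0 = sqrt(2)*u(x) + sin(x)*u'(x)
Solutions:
 u(x) = C1*(cos(x) + 1)^(sqrt(2)/2)/(cos(x) - 1)^(sqrt(2)/2)


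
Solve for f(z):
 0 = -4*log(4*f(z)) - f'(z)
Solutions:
 Integral(1/(log(_y) + 2*log(2)), (_y, f(z)))/4 = C1 - z


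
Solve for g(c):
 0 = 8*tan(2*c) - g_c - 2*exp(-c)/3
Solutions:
 g(c) = C1 + 2*log(tan(2*c)^2 + 1) + 2*exp(-c)/3


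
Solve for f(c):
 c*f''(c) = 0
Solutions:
 f(c) = C1 + C2*c


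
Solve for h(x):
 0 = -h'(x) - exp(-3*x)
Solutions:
 h(x) = C1 + exp(-3*x)/3


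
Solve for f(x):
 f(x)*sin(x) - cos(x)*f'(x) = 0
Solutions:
 f(x) = C1/cos(x)


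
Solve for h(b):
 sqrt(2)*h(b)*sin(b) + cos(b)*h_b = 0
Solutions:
 h(b) = C1*cos(b)^(sqrt(2))


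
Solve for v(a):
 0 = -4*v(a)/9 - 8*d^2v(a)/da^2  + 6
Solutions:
 v(a) = C1*sin(sqrt(2)*a/6) + C2*cos(sqrt(2)*a/6) + 27/2


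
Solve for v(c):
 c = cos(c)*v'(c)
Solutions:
 v(c) = C1 + Integral(c/cos(c), c)


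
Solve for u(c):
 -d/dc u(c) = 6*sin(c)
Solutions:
 u(c) = C1 + 6*cos(c)


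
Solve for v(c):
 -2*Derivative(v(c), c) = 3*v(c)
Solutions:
 v(c) = C1*exp(-3*c/2)


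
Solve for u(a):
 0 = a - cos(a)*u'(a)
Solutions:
 u(a) = C1 + Integral(a/cos(a), a)


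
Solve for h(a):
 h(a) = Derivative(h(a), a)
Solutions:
 h(a) = C1*exp(a)


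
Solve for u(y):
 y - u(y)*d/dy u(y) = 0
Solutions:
 u(y) = -sqrt(C1 + y^2)
 u(y) = sqrt(C1 + y^2)


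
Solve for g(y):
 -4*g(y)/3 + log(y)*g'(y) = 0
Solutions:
 g(y) = C1*exp(4*li(y)/3)


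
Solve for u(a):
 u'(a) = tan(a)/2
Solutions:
 u(a) = C1 - log(cos(a))/2


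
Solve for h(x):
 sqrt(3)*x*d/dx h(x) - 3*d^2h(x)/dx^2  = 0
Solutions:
 h(x) = C1 + C2*erfi(sqrt(2)*3^(3/4)*x/6)


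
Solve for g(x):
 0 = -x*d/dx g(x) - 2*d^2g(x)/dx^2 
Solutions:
 g(x) = C1 + C2*erf(x/2)


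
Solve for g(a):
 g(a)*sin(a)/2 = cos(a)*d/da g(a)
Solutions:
 g(a) = C1/sqrt(cos(a))


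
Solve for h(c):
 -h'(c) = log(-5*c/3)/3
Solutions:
 h(c) = C1 - c*log(-c)/3 + c*(-log(5) + 1 + log(3))/3


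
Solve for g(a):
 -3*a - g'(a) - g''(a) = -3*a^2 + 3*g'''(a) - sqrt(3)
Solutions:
 g(a) = C1 + a^3 - 9*a^2/2 - 9*a + sqrt(3)*a + (C2*sin(sqrt(11)*a/6) + C3*cos(sqrt(11)*a/6))*exp(-a/6)


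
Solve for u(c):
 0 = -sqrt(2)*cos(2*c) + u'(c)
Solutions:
 u(c) = C1 + sqrt(2)*sin(2*c)/2


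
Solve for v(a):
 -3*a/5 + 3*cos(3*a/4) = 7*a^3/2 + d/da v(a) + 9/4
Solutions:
 v(a) = C1 - 7*a^4/8 - 3*a^2/10 - 9*a/4 + 4*sin(3*a/4)


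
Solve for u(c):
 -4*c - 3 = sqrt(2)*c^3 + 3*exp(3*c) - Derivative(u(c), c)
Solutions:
 u(c) = C1 + sqrt(2)*c^4/4 + 2*c^2 + 3*c + exp(3*c)


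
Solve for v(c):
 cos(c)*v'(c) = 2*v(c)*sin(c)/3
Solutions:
 v(c) = C1/cos(c)^(2/3)


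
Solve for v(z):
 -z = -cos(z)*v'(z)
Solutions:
 v(z) = C1 + Integral(z/cos(z), z)


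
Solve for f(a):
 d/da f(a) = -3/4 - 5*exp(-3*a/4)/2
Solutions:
 f(a) = C1 - 3*a/4 + 10*exp(-3*a/4)/3


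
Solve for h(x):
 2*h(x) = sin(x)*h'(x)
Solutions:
 h(x) = C1*(cos(x) - 1)/(cos(x) + 1)


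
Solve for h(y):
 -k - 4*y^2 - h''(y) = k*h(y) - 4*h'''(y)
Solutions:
 h(y) = C1*exp(y*(-(-216*k + sqrt((216*k + 1)^2 - 1) - 1)^(1/3) + 1 - 1/(-216*k + sqrt((216*k + 1)^2 - 1) - 1)^(1/3))/12) + C2*exp(y*((-216*k + sqrt((216*k + 1)^2 - 1) - 1)^(1/3) - sqrt(3)*I*(-216*k + sqrt((216*k + 1)^2 - 1) - 1)^(1/3) + 2 - 4/((-1 + sqrt(3)*I)*(-216*k + sqrt((216*k + 1)^2 - 1) - 1)^(1/3)))/24) + C3*exp(y*((-216*k + sqrt((216*k + 1)^2 - 1) - 1)^(1/3) + sqrt(3)*I*(-216*k + sqrt((216*k + 1)^2 - 1) - 1)^(1/3) + 2 + 4/((1 + sqrt(3)*I)*(-216*k + sqrt((216*k + 1)^2 - 1) - 1)^(1/3)))/24) - 1 - 4*y^2/k + 8/k^2


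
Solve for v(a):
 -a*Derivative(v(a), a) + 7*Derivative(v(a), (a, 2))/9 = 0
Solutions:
 v(a) = C1 + C2*erfi(3*sqrt(14)*a/14)


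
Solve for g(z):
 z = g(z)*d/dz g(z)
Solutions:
 g(z) = -sqrt(C1 + z^2)
 g(z) = sqrt(C1 + z^2)


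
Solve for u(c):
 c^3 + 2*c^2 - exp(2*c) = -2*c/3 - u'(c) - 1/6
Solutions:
 u(c) = C1 - c^4/4 - 2*c^3/3 - c^2/3 - c/6 + exp(2*c)/2


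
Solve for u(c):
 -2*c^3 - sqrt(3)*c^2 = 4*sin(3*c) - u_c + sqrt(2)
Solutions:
 u(c) = C1 + c^4/2 + sqrt(3)*c^3/3 + sqrt(2)*c - 4*cos(3*c)/3


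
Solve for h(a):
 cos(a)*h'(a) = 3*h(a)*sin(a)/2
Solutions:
 h(a) = C1/cos(a)^(3/2)


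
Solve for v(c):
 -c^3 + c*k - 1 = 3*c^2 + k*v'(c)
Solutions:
 v(c) = C1 - c^4/(4*k) - c^3/k + c^2/2 - c/k


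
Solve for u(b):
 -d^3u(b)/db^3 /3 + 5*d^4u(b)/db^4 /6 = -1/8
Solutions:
 u(b) = C1 + C2*b + C3*b^2 + C4*exp(2*b/5) + b^3/16


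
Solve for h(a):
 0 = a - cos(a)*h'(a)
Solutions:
 h(a) = C1 + Integral(a/cos(a), a)


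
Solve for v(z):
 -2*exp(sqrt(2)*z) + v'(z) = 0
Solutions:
 v(z) = C1 + sqrt(2)*exp(sqrt(2)*z)


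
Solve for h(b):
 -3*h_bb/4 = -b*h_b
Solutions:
 h(b) = C1 + C2*erfi(sqrt(6)*b/3)


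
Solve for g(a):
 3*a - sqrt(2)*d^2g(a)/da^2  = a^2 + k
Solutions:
 g(a) = C1 + C2*a - sqrt(2)*a^4/24 + sqrt(2)*a^3/4 - sqrt(2)*a^2*k/4


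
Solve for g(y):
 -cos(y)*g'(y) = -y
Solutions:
 g(y) = C1 + Integral(y/cos(y), y)


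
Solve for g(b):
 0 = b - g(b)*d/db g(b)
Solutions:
 g(b) = -sqrt(C1 + b^2)
 g(b) = sqrt(C1 + b^2)


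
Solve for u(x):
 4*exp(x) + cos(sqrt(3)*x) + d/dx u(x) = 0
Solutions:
 u(x) = C1 - 4*exp(x) - sqrt(3)*sin(sqrt(3)*x)/3


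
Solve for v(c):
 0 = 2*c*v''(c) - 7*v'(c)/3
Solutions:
 v(c) = C1 + C2*c^(13/6)


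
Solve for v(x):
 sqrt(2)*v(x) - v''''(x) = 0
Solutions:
 v(x) = C1*exp(-2^(1/8)*x) + C2*exp(2^(1/8)*x) + C3*sin(2^(1/8)*x) + C4*cos(2^(1/8)*x)


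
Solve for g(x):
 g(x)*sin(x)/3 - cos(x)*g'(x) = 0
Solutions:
 g(x) = C1/cos(x)^(1/3)


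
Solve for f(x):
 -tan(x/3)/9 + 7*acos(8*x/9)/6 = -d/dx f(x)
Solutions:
 f(x) = C1 - 7*x*acos(8*x/9)/6 + 7*sqrt(81 - 64*x^2)/48 - log(cos(x/3))/3


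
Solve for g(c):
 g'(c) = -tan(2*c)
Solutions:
 g(c) = C1 + log(cos(2*c))/2


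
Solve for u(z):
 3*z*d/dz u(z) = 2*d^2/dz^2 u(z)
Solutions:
 u(z) = C1 + C2*erfi(sqrt(3)*z/2)


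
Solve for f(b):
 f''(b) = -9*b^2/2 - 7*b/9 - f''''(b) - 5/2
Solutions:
 f(b) = C1 + C2*b + C3*sin(b) + C4*cos(b) - 3*b^4/8 - 7*b^3/54 + 13*b^2/4


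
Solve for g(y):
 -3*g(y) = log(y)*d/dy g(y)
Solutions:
 g(y) = C1*exp(-3*li(y))


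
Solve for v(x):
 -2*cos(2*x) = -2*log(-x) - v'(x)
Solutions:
 v(x) = C1 - 2*x*log(-x) + 2*x + sin(2*x)


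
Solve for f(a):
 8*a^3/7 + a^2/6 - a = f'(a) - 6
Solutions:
 f(a) = C1 + 2*a^4/7 + a^3/18 - a^2/2 + 6*a


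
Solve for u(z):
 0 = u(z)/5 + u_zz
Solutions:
 u(z) = C1*sin(sqrt(5)*z/5) + C2*cos(sqrt(5)*z/5)


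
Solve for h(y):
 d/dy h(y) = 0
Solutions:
 h(y) = C1


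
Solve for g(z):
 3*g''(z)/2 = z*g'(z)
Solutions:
 g(z) = C1 + C2*erfi(sqrt(3)*z/3)


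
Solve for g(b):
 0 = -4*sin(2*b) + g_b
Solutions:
 g(b) = C1 - 2*cos(2*b)


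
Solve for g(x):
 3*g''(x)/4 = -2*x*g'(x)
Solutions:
 g(x) = C1 + C2*erf(2*sqrt(3)*x/3)


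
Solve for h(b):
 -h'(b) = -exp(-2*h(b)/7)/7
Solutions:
 h(b) = 7*log(-sqrt(C1 + b)) - 7*log(7) + 7*log(2)/2
 h(b) = 7*log(C1 + b)/2 - 7*log(7) + 7*log(2)/2


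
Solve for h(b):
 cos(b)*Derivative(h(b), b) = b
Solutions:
 h(b) = C1 + Integral(b/cos(b), b)


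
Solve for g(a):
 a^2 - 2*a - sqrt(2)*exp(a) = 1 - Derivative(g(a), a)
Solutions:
 g(a) = C1 - a^3/3 + a^2 + a + sqrt(2)*exp(a)


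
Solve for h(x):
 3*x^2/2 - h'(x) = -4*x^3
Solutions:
 h(x) = C1 + x^4 + x^3/2


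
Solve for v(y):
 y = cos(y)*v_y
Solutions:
 v(y) = C1 + Integral(y/cos(y), y)


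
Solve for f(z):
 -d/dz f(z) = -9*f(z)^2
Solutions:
 f(z) = -1/(C1 + 9*z)


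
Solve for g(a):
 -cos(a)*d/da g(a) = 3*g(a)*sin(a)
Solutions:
 g(a) = C1*cos(a)^3


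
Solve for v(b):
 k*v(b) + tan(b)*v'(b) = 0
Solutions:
 v(b) = C1*exp(-k*log(sin(b)))


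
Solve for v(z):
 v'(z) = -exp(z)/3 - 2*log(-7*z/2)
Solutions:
 v(z) = C1 - 2*z*log(-z) + 2*z*(-log(7) + log(2) + 1) - exp(z)/3


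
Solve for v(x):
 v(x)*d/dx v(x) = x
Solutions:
 v(x) = -sqrt(C1 + x^2)
 v(x) = sqrt(C1 + x^2)


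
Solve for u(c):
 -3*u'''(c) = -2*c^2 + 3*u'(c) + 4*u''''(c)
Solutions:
 u(c) = C1 + C2*exp(c*(-2 + (4*sqrt(39) + 25)^(-1/3) + (4*sqrt(39) + 25)^(1/3))/8)*sin(sqrt(3)*c*(-(4*sqrt(39) + 25)^(1/3) + (4*sqrt(39) + 25)^(-1/3))/8) + C3*exp(c*(-2 + (4*sqrt(39) + 25)^(-1/3) + (4*sqrt(39) + 25)^(1/3))/8)*cos(sqrt(3)*c*(-(4*sqrt(39) + 25)^(1/3) + (4*sqrt(39) + 25)^(-1/3))/8) + C4*exp(-c*((4*sqrt(39) + 25)^(-1/3) + 1 + (4*sqrt(39) + 25)^(1/3))/4) + 2*c^3/9 - 4*c/3


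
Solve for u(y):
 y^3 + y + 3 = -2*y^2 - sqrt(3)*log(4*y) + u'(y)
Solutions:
 u(y) = C1 + y^4/4 + 2*y^3/3 + y^2/2 + sqrt(3)*y*log(y) - sqrt(3)*y + 2*sqrt(3)*y*log(2) + 3*y


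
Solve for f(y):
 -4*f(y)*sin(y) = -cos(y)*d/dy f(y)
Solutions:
 f(y) = C1/cos(y)^4


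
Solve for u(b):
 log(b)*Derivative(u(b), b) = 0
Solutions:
 u(b) = C1


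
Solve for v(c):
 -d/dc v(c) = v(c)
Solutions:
 v(c) = C1*exp(-c)


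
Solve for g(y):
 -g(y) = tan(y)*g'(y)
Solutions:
 g(y) = C1/sin(y)


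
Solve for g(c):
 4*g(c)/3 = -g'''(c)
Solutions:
 g(c) = C3*exp(-6^(2/3)*c/3) + (C1*sin(2^(2/3)*3^(1/6)*c/2) + C2*cos(2^(2/3)*3^(1/6)*c/2))*exp(6^(2/3)*c/6)


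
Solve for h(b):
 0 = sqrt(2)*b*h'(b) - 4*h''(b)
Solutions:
 h(b) = C1 + C2*erfi(2^(3/4)*b/4)


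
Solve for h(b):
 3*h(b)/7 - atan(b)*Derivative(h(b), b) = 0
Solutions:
 h(b) = C1*exp(3*Integral(1/atan(b), b)/7)


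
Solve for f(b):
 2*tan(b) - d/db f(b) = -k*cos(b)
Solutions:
 f(b) = C1 + k*sin(b) - 2*log(cos(b))


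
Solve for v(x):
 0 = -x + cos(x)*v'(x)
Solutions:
 v(x) = C1 + Integral(x/cos(x), x)


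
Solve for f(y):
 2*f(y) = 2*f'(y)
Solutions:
 f(y) = C1*exp(y)


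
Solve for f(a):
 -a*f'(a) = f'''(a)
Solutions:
 f(a) = C1 + Integral(C2*airyai(-a) + C3*airybi(-a), a)


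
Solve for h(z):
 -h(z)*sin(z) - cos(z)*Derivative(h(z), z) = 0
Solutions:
 h(z) = C1*cos(z)


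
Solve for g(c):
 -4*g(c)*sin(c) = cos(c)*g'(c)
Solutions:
 g(c) = C1*cos(c)^4


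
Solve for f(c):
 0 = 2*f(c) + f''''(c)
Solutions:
 f(c) = (C1*sin(2^(3/4)*c/2) + C2*cos(2^(3/4)*c/2))*exp(-2^(3/4)*c/2) + (C3*sin(2^(3/4)*c/2) + C4*cos(2^(3/4)*c/2))*exp(2^(3/4)*c/2)


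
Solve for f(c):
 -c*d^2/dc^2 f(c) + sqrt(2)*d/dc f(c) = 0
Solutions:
 f(c) = C1 + C2*c^(1 + sqrt(2))


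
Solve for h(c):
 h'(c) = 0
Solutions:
 h(c) = C1


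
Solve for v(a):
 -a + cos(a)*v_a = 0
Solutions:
 v(a) = C1 + Integral(a/cos(a), a)


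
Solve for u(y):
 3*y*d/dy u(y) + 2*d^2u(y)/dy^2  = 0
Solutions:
 u(y) = C1 + C2*erf(sqrt(3)*y/2)


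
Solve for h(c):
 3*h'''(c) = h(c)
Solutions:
 h(c) = C3*exp(3^(2/3)*c/3) + (C1*sin(3^(1/6)*c/2) + C2*cos(3^(1/6)*c/2))*exp(-3^(2/3)*c/6)


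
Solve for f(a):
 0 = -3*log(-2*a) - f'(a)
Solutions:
 f(a) = C1 - 3*a*log(-a) + 3*a*(1 - log(2))


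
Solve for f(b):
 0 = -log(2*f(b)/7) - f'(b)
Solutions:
 Integral(1/(log(_y) - log(7) + log(2)), (_y, f(b))) = C1 - b


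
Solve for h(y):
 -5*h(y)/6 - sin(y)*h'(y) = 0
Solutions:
 h(y) = C1*(cos(y) + 1)^(5/12)/(cos(y) - 1)^(5/12)


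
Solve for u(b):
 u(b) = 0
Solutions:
 u(b) = 0


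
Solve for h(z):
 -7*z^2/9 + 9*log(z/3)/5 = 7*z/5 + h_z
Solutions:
 h(z) = C1 - 7*z^3/27 - 7*z^2/10 + 9*z*log(z)/5 - 9*z*log(3)/5 - 9*z/5


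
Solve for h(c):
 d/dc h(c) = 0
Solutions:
 h(c) = C1


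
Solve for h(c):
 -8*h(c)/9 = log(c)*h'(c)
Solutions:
 h(c) = C1*exp(-8*li(c)/9)


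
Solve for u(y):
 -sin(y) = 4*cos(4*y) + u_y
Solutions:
 u(y) = C1 - sin(4*y) + cos(y)


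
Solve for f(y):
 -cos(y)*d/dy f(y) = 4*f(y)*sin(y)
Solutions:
 f(y) = C1*cos(y)^4


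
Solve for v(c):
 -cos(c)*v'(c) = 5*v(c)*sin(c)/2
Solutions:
 v(c) = C1*cos(c)^(5/2)


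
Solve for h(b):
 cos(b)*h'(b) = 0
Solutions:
 h(b) = C1


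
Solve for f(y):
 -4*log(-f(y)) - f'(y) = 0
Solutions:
 -li(-f(y)) = C1 - 4*y


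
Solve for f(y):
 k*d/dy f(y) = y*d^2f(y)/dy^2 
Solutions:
 f(y) = C1 + y^(re(k) + 1)*(C2*sin(log(y)*Abs(im(k))) + C3*cos(log(y)*im(k)))


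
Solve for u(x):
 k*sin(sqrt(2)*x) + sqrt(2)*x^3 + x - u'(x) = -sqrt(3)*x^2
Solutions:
 u(x) = C1 - sqrt(2)*k*cos(sqrt(2)*x)/2 + sqrt(2)*x^4/4 + sqrt(3)*x^3/3 + x^2/2


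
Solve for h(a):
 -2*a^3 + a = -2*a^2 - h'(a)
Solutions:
 h(a) = C1 + a^4/2 - 2*a^3/3 - a^2/2


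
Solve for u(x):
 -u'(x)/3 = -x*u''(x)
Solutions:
 u(x) = C1 + C2*x^(4/3)


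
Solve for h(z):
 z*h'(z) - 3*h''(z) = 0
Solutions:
 h(z) = C1 + C2*erfi(sqrt(6)*z/6)


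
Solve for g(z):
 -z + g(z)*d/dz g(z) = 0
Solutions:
 g(z) = -sqrt(C1 + z^2)
 g(z) = sqrt(C1 + z^2)


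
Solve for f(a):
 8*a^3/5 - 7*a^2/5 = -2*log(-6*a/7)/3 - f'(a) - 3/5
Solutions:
 f(a) = C1 - 2*a^4/5 + 7*a^3/15 - 2*a*log(-a)/3 + a*(-10*log(6) + 1 + 10*log(7))/15


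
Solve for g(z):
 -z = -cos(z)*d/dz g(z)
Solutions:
 g(z) = C1 + Integral(z/cos(z), z)


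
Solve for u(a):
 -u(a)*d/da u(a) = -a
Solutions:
 u(a) = -sqrt(C1 + a^2)
 u(a) = sqrt(C1 + a^2)


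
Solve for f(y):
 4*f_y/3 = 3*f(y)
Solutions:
 f(y) = C1*exp(9*y/4)


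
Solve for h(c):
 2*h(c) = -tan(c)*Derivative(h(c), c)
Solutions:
 h(c) = C1/sin(c)^2


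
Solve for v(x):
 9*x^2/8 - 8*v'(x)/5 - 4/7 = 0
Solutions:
 v(x) = C1 + 15*x^3/64 - 5*x/14


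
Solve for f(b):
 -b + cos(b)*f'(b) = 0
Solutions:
 f(b) = C1 + Integral(b/cos(b), b)


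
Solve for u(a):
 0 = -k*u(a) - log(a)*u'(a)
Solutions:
 u(a) = C1*exp(-k*li(a))


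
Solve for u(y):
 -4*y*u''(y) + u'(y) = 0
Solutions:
 u(y) = C1 + C2*y^(5/4)


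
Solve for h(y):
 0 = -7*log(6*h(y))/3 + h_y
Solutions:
 -3*Integral(1/(log(_y) + log(6)), (_y, h(y)))/7 = C1 - y


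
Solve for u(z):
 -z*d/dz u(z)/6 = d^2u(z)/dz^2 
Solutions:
 u(z) = C1 + C2*erf(sqrt(3)*z/6)


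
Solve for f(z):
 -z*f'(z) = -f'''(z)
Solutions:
 f(z) = C1 + Integral(C2*airyai(z) + C3*airybi(z), z)


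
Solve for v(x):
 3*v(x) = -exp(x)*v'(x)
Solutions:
 v(x) = C1*exp(3*exp(-x))


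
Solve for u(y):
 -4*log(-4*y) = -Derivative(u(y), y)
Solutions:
 u(y) = C1 + 4*y*log(-y) + 4*y*(-1 + 2*log(2))


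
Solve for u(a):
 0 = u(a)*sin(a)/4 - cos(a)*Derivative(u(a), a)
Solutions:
 u(a) = C1/cos(a)^(1/4)


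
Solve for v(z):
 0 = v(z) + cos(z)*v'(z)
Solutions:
 v(z) = C1*sqrt(sin(z) - 1)/sqrt(sin(z) + 1)


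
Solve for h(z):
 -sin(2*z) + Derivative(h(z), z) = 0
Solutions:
 h(z) = C1 - cos(2*z)/2


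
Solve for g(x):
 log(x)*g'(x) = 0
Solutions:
 g(x) = C1


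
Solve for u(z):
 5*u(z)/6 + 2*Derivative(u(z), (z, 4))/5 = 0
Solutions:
 u(z) = (C1*sin(3^(3/4)*sqrt(5)*z/6) + C2*cos(3^(3/4)*sqrt(5)*z/6))*exp(-3^(3/4)*sqrt(5)*z/6) + (C3*sin(3^(3/4)*sqrt(5)*z/6) + C4*cos(3^(3/4)*sqrt(5)*z/6))*exp(3^(3/4)*sqrt(5)*z/6)


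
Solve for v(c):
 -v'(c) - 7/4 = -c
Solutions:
 v(c) = C1 + c^2/2 - 7*c/4


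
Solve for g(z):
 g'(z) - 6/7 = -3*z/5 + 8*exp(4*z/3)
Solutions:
 g(z) = C1 - 3*z^2/10 + 6*z/7 + 6*exp(4*z/3)


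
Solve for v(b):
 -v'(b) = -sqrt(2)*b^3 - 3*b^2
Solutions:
 v(b) = C1 + sqrt(2)*b^4/4 + b^3


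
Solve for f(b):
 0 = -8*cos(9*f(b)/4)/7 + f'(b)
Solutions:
 -8*b/7 - 2*log(sin(9*f(b)/4) - 1)/9 + 2*log(sin(9*f(b)/4) + 1)/9 = C1


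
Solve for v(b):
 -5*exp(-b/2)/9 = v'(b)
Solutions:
 v(b) = C1 + 10*exp(-b/2)/9


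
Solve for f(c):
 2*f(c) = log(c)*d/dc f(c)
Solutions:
 f(c) = C1*exp(2*li(c))


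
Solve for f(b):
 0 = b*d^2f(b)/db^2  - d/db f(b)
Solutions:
 f(b) = C1 + C2*b^2


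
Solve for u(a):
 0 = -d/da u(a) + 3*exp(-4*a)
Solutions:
 u(a) = C1 - 3*exp(-4*a)/4


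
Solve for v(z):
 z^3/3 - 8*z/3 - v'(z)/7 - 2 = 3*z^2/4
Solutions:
 v(z) = C1 + 7*z^4/12 - 7*z^3/4 - 28*z^2/3 - 14*z


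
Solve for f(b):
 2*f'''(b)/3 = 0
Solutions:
 f(b) = C1 + C2*b + C3*b^2


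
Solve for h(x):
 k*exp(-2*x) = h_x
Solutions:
 h(x) = C1 - k*exp(-2*x)/2


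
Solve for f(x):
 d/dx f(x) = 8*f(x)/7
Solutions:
 f(x) = C1*exp(8*x/7)


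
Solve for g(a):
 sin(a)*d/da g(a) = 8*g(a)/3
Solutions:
 g(a) = C1*(cos(a) - 1)^(4/3)/(cos(a) + 1)^(4/3)


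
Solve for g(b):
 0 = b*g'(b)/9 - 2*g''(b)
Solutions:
 g(b) = C1 + C2*erfi(b/6)


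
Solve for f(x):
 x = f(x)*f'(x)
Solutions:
 f(x) = -sqrt(C1 + x^2)
 f(x) = sqrt(C1 + x^2)


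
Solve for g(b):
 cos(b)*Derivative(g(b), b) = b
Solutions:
 g(b) = C1 + Integral(b/cos(b), b)


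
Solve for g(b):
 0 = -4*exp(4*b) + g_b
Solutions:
 g(b) = C1 + exp(4*b)


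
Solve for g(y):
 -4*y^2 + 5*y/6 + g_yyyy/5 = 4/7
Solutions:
 g(y) = C1 + C2*y + C3*y^2 + C4*y^3 + y^6/18 - 5*y^5/144 + 5*y^4/42


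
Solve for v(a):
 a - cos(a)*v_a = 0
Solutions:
 v(a) = C1 + Integral(a/cos(a), a)


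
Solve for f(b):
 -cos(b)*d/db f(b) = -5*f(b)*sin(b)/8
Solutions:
 f(b) = C1/cos(b)^(5/8)


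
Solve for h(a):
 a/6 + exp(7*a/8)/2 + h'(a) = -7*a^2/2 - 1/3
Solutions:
 h(a) = C1 - 7*a^3/6 - a^2/12 - a/3 - 4*exp(7*a/8)/7


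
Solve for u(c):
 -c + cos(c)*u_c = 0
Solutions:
 u(c) = C1 + Integral(c/cos(c), c)


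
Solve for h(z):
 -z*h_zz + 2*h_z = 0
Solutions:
 h(z) = C1 + C2*z^3


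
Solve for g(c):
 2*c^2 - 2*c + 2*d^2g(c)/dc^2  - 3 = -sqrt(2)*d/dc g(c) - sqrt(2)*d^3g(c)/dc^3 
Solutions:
 g(c) = C1 - sqrt(2)*c^3/3 + sqrt(2)*c^2/2 + 2*c^2 - 2*c - sqrt(2)*c/2 + (C2*sin(sqrt(2)*c/2) + C3*cos(sqrt(2)*c/2))*exp(-sqrt(2)*c/2)


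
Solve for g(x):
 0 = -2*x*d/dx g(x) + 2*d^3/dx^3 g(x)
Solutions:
 g(x) = C1 + Integral(C2*airyai(x) + C3*airybi(x), x)


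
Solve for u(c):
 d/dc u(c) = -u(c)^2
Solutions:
 u(c) = 1/(C1 + c)


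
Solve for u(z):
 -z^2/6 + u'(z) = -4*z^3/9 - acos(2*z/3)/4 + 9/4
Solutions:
 u(z) = C1 - z^4/9 + z^3/18 - z*acos(2*z/3)/4 + 9*z/4 + sqrt(9 - 4*z^2)/8


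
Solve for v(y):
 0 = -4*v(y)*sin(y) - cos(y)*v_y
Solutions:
 v(y) = C1*cos(y)^4


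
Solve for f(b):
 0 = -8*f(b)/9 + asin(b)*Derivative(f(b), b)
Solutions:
 f(b) = C1*exp(8*Integral(1/asin(b), b)/9)


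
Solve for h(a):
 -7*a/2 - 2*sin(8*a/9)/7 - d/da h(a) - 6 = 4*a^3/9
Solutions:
 h(a) = C1 - a^4/9 - 7*a^2/4 - 6*a + 9*cos(8*a/9)/28


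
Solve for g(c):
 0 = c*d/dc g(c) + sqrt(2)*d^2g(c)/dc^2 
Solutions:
 g(c) = C1 + C2*erf(2^(1/4)*c/2)


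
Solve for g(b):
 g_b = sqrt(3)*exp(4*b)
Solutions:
 g(b) = C1 + sqrt(3)*exp(4*b)/4


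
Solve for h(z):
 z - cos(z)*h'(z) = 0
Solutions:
 h(z) = C1 + Integral(z/cos(z), z)


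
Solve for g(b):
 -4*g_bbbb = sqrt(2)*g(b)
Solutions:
 g(b) = (C1*sin(2^(1/8)*b/2) + C2*cos(2^(1/8)*b/2))*exp(-2^(1/8)*b/2) + (C3*sin(2^(1/8)*b/2) + C4*cos(2^(1/8)*b/2))*exp(2^(1/8)*b/2)


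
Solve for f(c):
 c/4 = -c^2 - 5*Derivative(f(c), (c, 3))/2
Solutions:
 f(c) = C1 + C2*c + C3*c^2 - c^5/150 - c^4/240


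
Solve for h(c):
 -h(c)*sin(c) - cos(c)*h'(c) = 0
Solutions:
 h(c) = C1*cos(c)


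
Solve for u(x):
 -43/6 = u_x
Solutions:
 u(x) = C1 - 43*x/6


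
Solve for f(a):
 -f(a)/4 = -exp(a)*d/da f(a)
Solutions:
 f(a) = C1*exp(-exp(-a)/4)


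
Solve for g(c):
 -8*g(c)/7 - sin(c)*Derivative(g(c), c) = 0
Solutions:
 g(c) = C1*(cos(c) + 1)^(4/7)/(cos(c) - 1)^(4/7)


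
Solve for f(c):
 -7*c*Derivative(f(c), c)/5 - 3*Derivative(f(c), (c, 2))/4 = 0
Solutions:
 f(c) = C1 + C2*erf(sqrt(210)*c/15)


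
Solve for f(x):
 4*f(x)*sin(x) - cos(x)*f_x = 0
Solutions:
 f(x) = C1/cos(x)^4


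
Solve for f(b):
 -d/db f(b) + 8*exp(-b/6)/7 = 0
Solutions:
 f(b) = C1 - 48*exp(-b/6)/7


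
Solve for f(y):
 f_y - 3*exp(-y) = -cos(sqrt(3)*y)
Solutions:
 f(y) = C1 - sqrt(3)*sin(sqrt(3)*y)/3 - 3*exp(-y)


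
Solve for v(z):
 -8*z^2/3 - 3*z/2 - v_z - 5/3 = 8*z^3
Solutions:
 v(z) = C1 - 2*z^4 - 8*z^3/9 - 3*z^2/4 - 5*z/3


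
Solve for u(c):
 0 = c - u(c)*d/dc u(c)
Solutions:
 u(c) = -sqrt(C1 + c^2)
 u(c) = sqrt(C1 + c^2)


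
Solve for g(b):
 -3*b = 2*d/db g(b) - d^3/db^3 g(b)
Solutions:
 g(b) = C1 + C2*exp(-sqrt(2)*b) + C3*exp(sqrt(2)*b) - 3*b^2/4


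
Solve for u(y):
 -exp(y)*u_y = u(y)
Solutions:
 u(y) = C1*exp(exp(-y))


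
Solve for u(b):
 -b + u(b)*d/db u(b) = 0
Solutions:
 u(b) = -sqrt(C1 + b^2)
 u(b) = sqrt(C1 + b^2)


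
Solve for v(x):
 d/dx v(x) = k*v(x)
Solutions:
 v(x) = C1*exp(k*x)


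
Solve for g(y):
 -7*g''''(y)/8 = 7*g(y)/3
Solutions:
 g(y) = (C1*sin(2^(1/4)*3^(3/4)*y/3) + C2*cos(2^(1/4)*3^(3/4)*y/3))*exp(-2^(1/4)*3^(3/4)*y/3) + (C3*sin(2^(1/4)*3^(3/4)*y/3) + C4*cos(2^(1/4)*3^(3/4)*y/3))*exp(2^(1/4)*3^(3/4)*y/3)


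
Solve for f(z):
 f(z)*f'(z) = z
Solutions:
 f(z) = -sqrt(C1 + z^2)
 f(z) = sqrt(C1 + z^2)


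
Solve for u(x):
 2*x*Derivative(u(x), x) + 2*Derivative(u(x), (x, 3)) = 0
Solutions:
 u(x) = C1 + Integral(C2*airyai(-x) + C3*airybi(-x), x)


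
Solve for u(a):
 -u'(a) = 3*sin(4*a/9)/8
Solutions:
 u(a) = C1 + 27*cos(4*a/9)/32


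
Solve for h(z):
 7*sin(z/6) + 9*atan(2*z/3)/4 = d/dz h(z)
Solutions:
 h(z) = C1 + 9*z*atan(2*z/3)/4 - 27*log(4*z^2 + 9)/16 - 42*cos(z/6)


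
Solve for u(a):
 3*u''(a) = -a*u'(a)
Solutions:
 u(a) = C1 + C2*erf(sqrt(6)*a/6)


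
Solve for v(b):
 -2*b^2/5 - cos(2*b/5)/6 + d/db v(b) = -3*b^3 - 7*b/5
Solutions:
 v(b) = C1 - 3*b^4/4 + 2*b^3/15 - 7*b^2/10 + 5*sin(2*b/5)/12


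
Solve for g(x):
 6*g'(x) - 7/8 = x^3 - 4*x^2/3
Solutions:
 g(x) = C1 + x^4/24 - 2*x^3/27 + 7*x/48


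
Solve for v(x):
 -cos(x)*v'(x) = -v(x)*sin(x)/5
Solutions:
 v(x) = C1/cos(x)^(1/5)


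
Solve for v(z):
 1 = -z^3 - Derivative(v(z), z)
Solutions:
 v(z) = C1 - z^4/4 - z


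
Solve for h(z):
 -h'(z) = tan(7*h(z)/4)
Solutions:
 h(z) = -4*asin(C1*exp(-7*z/4))/7 + 4*pi/7
 h(z) = 4*asin(C1*exp(-7*z/4))/7


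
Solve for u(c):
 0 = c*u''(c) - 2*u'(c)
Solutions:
 u(c) = C1 + C2*c^3


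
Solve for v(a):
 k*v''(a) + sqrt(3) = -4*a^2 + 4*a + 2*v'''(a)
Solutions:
 v(a) = C1 + C2*a + C3*exp(a*k/2) - a^4/(3*k) + 2*a^3*(1 - 4/k)/(3*k) + a^2*(-sqrt(3)/2 + 4/k - 16/k^2)/k


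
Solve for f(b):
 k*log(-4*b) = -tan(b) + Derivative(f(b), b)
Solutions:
 f(b) = C1 + b*k*(log(-b) - 1) + 2*b*k*log(2) - log(cos(b))


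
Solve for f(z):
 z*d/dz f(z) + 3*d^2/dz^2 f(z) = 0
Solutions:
 f(z) = C1 + C2*erf(sqrt(6)*z/6)


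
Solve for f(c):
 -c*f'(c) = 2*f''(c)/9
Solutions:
 f(c) = C1 + C2*erf(3*c/2)


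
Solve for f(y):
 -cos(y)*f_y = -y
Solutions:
 f(y) = C1 + Integral(y/cos(y), y)


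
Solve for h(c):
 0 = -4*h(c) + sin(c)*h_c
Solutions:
 h(c) = C1*(cos(c)^2 - 2*cos(c) + 1)/(cos(c)^2 + 2*cos(c) + 1)


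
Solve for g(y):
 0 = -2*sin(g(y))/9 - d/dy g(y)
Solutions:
 2*y/9 + log(cos(g(y)) - 1)/2 - log(cos(g(y)) + 1)/2 = C1


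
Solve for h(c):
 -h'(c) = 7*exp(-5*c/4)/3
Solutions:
 h(c) = C1 + 28*exp(-5*c/4)/15


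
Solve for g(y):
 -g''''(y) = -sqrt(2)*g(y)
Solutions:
 g(y) = C1*exp(-2^(1/8)*y) + C2*exp(2^(1/8)*y) + C3*sin(2^(1/8)*y) + C4*cos(2^(1/8)*y)


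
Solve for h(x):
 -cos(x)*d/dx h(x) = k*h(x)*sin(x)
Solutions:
 h(x) = C1*exp(k*log(cos(x)))


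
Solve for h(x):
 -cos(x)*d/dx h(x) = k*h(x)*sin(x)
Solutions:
 h(x) = C1*exp(k*log(cos(x)))


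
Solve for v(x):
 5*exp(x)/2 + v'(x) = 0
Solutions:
 v(x) = C1 - 5*exp(x)/2


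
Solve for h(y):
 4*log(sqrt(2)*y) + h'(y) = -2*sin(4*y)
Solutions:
 h(y) = C1 - 4*y*log(y) - 2*y*log(2) + 4*y + cos(4*y)/2


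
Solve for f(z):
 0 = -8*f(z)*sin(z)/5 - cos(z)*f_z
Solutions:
 f(z) = C1*cos(z)^(8/5)


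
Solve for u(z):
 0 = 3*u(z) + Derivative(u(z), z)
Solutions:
 u(z) = C1*exp(-3*z)


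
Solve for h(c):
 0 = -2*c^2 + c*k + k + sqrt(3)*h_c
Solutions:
 h(c) = C1 + 2*sqrt(3)*c^3/9 - sqrt(3)*c^2*k/6 - sqrt(3)*c*k/3


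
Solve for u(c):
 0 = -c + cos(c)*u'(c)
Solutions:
 u(c) = C1 + Integral(c/cos(c), c)


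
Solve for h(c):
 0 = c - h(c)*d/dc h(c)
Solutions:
 h(c) = -sqrt(C1 + c^2)
 h(c) = sqrt(C1 + c^2)


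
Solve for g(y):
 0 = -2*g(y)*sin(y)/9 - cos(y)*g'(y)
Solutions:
 g(y) = C1*cos(y)^(2/9)


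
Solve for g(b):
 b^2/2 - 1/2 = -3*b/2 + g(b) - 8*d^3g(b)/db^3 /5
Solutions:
 g(b) = C3*exp(5^(1/3)*b/2) + b^2/2 + 3*b/2 + (C1*sin(sqrt(3)*5^(1/3)*b/4) + C2*cos(sqrt(3)*5^(1/3)*b/4))*exp(-5^(1/3)*b/4) - 1/2


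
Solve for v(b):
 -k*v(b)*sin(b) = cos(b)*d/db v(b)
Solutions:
 v(b) = C1*exp(k*log(cos(b)))


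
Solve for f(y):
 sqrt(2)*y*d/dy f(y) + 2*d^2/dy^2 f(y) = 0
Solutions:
 f(y) = C1 + C2*erf(2^(1/4)*y/2)


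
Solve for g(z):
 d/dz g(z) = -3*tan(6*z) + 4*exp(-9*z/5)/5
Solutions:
 g(z) = C1 - log(tan(6*z)^2 + 1)/4 - 4*exp(-9*z/5)/9


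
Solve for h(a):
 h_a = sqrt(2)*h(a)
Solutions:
 h(a) = C1*exp(sqrt(2)*a)


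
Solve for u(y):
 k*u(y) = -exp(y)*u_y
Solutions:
 u(y) = C1*exp(k*exp(-y))


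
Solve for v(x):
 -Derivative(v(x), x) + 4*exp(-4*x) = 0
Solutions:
 v(x) = C1 - exp(-4*x)


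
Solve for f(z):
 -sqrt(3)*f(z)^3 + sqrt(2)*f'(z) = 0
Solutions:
 f(z) = -sqrt(-1/(C1 + sqrt(6)*z))
 f(z) = sqrt(-1/(C1 + sqrt(6)*z))


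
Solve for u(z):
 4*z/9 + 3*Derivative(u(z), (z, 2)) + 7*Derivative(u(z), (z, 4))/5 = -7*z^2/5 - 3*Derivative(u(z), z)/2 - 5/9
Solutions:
 u(z) = C1 + C2*exp(-70^(1/3)*z*(-(21 + sqrt(1001))^(1/3) + 2*70^(1/3)/(21 + sqrt(1001))^(1/3))/28)*sin(sqrt(3)*70^(1/3)*z*(2*70^(1/3)/(21 + sqrt(1001))^(1/3) + (21 + sqrt(1001))^(1/3))/28) + C3*exp(-70^(1/3)*z*(-(21 + sqrt(1001))^(1/3) + 2*70^(1/3)/(21 + sqrt(1001))^(1/3))/28)*cos(sqrt(3)*70^(1/3)*z*(2*70^(1/3)/(21 + sqrt(1001))^(1/3) + (21 + sqrt(1001))^(1/3))/28) + C4*exp(70^(1/3)*z*(-(21 + sqrt(1001))^(1/3) + 2*70^(1/3)/(21 + sqrt(1001))^(1/3))/14) - 14*z^3/45 + 232*z^2/135 - 326*z/45


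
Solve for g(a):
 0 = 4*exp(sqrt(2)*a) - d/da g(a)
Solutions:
 g(a) = C1 + 2*sqrt(2)*exp(sqrt(2)*a)


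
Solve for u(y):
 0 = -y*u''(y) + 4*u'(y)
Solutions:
 u(y) = C1 + C2*y^5


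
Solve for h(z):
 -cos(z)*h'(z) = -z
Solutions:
 h(z) = C1 + Integral(z/cos(z), z)


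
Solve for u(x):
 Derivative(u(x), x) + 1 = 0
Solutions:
 u(x) = C1 - x


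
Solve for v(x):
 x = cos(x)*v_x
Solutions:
 v(x) = C1 + Integral(x/cos(x), x)


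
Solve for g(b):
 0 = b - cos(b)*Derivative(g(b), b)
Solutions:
 g(b) = C1 + Integral(b/cos(b), b)


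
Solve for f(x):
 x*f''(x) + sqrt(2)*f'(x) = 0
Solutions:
 f(x) = C1 + C2*x^(1 - sqrt(2))


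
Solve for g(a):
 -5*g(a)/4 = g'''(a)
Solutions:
 g(a) = C3*exp(-10^(1/3)*a/2) + (C1*sin(10^(1/3)*sqrt(3)*a/4) + C2*cos(10^(1/3)*sqrt(3)*a/4))*exp(10^(1/3)*a/4)


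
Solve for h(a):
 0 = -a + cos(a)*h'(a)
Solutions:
 h(a) = C1 + Integral(a/cos(a), a)


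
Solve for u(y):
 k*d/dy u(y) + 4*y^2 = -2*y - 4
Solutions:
 u(y) = C1 - 4*y^3/(3*k) - y^2/k - 4*y/k


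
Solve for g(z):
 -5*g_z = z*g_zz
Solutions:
 g(z) = C1 + C2/z^4


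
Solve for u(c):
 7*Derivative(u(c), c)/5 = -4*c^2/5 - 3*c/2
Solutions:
 u(c) = C1 - 4*c^3/21 - 15*c^2/28


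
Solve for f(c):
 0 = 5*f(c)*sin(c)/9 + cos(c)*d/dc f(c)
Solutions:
 f(c) = C1*cos(c)^(5/9)


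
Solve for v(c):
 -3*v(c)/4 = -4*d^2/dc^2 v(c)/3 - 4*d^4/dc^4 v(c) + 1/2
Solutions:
 v(c) = C1*exp(-sqrt(3)*c*sqrt(-2 + sqrt(31))/6) + C2*exp(sqrt(3)*c*sqrt(-2 + sqrt(31))/6) + C3*sin(sqrt(3)*c*sqrt(2 + sqrt(31))/6) + C4*cos(sqrt(3)*c*sqrt(2 + sqrt(31))/6) - 2/3


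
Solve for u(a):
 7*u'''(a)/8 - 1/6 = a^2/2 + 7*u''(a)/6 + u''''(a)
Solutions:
 u(a) = C1 + C2*a - a^4/28 - 3*a^3/28 + 43*a^2/784 + (C3*sin(sqrt(2247)*a/48) + C4*cos(sqrt(2247)*a/48))*exp(7*a/16)


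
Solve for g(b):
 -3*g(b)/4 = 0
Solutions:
 g(b) = 0


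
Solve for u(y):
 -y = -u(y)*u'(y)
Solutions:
 u(y) = -sqrt(C1 + y^2)
 u(y) = sqrt(C1 + y^2)


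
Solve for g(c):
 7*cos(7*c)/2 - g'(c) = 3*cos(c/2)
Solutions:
 g(c) = C1 - 6*sin(c/2) + sin(7*c)/2


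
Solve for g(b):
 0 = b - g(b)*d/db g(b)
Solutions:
 g(b) = -sqrt(C1 + b^2)
 g(b) = sqrt(C1 + b^2)


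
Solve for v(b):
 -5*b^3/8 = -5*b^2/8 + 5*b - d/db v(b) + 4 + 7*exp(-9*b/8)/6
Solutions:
 v(b) = C1 + 5*b^4/32 - 5*b^3/24 + 5*b^2/2 + 4*b - 28*exp(-9*b/8)/27


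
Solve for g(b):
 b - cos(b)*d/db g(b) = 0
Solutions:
 g(b) = C1 + Integral(b/cos(b), b)


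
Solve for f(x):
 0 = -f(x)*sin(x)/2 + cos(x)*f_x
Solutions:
 f(x) = C1/sqrt(cos(x))


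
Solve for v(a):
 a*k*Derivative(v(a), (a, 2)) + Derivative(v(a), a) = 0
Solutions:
 v(a) = C1 + a^(((re(k) - 1)*re(k) + im(k)^2)/(re(k)^2 + im(k)^2))*(C2*sin(log(a)*Abs(im(k))/(re(k)^2 + im(k)^2)) + C3*cos(log(a)*im(k)/(re(k)^2 + im(k)^2)))


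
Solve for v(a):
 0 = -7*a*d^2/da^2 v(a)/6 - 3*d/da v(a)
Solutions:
 v(a) = C1 + C2/a^(11/7)


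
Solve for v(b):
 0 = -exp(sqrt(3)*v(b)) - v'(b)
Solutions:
 v(b) = sqrt(3)*(2*log(1/(C1 + b)) - log(3))/6


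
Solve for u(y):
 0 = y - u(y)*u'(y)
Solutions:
 u(y) = -sqrt(C1 + y^2)
 u(y) = sqrt(C1 + y^2)


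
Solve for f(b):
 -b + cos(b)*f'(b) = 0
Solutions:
 f(b) = C1 + Integral(b/cos(b), b)


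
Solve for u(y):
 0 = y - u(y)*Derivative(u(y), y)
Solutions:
 u(y) = -sqrt(C1 + y^2)
 u(y) = sqrt(C1 + y^2)


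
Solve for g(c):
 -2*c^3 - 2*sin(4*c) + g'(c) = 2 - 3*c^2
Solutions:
 g(c) = C1 + c^4/2 - c^3 + 2*c - cos(4*c)/2


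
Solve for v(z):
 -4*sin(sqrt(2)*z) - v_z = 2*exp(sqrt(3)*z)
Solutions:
 v(z) = C1 - 2*sqrt(3)*exp(sqrt(3)*z)/3 + 2*sqrt(2)*cos(sqrt(2)*z)


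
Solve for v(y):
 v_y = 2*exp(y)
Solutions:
 v(y) = C1 + 2*exp(y)


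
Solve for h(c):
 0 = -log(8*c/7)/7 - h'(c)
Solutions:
 h(c) = C1 - c*log(c)/7 - 3*c*log(2)/7 + c/7 + c*log(7)/7


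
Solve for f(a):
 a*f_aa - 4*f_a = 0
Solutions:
 f(a) = C1 + C2*a^5


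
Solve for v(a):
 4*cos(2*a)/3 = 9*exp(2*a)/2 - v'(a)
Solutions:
 v(a) = C1 + 9*exp(2*a)/4 - 2*sin(2*a)/3


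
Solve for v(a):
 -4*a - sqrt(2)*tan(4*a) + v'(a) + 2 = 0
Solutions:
 v(a) = C1 + 2*a^2 - 2*a - sqrt(2)*log(cos(4*a))/4


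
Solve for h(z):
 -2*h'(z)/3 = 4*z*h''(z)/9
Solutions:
 h(z) = C1 + C2/sqrt(z)


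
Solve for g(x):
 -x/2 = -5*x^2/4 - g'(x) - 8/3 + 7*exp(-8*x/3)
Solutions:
 g(x) = C1 - 5*x^3/12 + x^2/4 - 8*x/3 - 21*exp(-8*x/3)/8


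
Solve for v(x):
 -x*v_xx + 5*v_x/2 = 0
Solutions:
 v(x) = C1 + C2*x^(7/2)


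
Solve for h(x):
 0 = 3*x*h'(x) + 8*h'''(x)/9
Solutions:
 h(x) = C1 + Integral(C2*airyai(-3*x/2) + C3*airybi(-3*x/2), x)


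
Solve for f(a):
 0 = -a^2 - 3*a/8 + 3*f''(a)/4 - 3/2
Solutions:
 f(a) = C1 + C2*a + a^4/9 + a^3/12 + a^2


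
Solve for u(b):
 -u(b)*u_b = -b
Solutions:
 u(b) = -sqrt(C1 + b^2)
 u(b) = sqrt(C1 + b^2)


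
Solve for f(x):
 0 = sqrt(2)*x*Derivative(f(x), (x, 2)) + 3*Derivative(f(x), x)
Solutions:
 f(x) = C1 + C2*x^(1 - 3*sqrt(2)/2)


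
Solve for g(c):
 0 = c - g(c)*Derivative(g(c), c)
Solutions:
 g(c) = -sqrt(C1 + c^2)
 g(c) = sqrt(C1 + c^2)


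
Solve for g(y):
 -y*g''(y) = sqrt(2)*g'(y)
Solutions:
 g(y) = C1 + C2*y^(1 - sqrt(2))


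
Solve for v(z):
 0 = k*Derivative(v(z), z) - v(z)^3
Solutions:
 v(z) = -sqrt(2)*sqrt(-k/(C1*k + z))/2
 v(z) = sqrt(2)*sqrt(-k/(C1*k + z))/2


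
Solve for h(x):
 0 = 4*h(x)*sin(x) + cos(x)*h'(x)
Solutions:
 h(x) = C1*cos(x)^4


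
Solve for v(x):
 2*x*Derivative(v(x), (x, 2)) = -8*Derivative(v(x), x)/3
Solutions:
 v(x) = C1 + C2/x^(1/3)


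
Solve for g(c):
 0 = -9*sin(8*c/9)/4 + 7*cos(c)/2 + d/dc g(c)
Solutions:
 g(c) = C1 - 7*sin(c)/2 - 81*cos(8*c/9)/32


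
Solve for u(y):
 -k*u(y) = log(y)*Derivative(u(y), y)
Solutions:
 u(y) = C1*exp(-k*li(y))


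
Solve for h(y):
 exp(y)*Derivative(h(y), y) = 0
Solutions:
 h(y) = C1


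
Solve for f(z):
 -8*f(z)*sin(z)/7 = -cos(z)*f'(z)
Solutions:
 f(z) = C1/cos(z)^(8/7)


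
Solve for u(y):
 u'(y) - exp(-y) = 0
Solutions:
 u(y) = C1 - exp(-y)


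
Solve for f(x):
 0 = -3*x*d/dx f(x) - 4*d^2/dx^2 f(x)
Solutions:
 f(x) = C1 + C2*erf(sqrt(6)*x/4)


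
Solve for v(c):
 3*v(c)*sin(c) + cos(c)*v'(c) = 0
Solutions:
 v(c) = C1*cos(c)^3


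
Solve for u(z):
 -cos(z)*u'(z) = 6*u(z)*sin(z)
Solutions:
 u(z) = C1*cos(z)^6


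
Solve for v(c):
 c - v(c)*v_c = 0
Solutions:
 v(c) = -sqrt(C1 + c^2)
 v(c) = sqrt(C1 + c^2)


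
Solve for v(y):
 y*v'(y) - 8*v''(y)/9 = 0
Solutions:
 v(y) = C1 + C2*erfi(3*y/4)


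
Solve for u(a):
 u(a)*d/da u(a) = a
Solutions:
 u(a) = -sqrt(C1 + a^2)
 u(a) = sqrt(C1 + a^2)


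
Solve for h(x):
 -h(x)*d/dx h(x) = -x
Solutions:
 h(x) = -sqrt(C1 + x^2)
 h(x) = sqrt(C1 + x^2)


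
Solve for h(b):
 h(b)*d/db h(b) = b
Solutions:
 h(b) = -sqrt(C1 + b^2)
 h(b) = sqrt(C1 + b^2)


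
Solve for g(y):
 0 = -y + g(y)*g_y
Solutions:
 g(y) = -sqrt(C1 + y^2)
 g(y) = sqrt(C1 + y^2)


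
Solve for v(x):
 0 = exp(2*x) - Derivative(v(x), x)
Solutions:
 v(x) = C1 + exp(2*x)/2


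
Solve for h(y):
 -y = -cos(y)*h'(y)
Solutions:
 h(y) = C1 + Integral(y/cos(y), y)


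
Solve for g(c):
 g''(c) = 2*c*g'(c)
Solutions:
 g(c) = C1 + C2*erfi(c)


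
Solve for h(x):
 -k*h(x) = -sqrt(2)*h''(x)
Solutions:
 h(x) = C1*exp(-2^(3/4)*sqrt(k)*x/2) + C2*exp(2^(3/4)*sqrt(k)*x/2)


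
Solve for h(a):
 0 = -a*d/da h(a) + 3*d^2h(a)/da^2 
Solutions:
 h(a) = C1 + C2*erfi(sqrt(6)*a/6)


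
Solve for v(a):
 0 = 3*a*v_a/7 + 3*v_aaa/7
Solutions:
 v(a) = C1 + Integral(C2*airyai(-a) + C3*airybi(-a), a)


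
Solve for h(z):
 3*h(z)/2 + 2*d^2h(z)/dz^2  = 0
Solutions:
 h(z) = C1*sin(sqrt(3)*z/2) + C2*cos(sqrt(3)*z/2)


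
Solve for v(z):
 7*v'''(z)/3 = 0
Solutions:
 v(z) = C1 + C2*z + C3*z^2


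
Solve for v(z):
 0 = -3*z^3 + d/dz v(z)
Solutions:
 v(z) = C1 + 3*z^4/4


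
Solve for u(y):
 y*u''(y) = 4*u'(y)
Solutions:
 u(y) = C1 + C2*y^5


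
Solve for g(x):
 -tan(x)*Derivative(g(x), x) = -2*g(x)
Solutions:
 g(x) = C1*sin(x)^2


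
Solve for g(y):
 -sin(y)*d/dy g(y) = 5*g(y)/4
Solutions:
 g(y) = C1*(cos(y) + 1)^(5/8)/(cos(y) - 1)^(5/8)


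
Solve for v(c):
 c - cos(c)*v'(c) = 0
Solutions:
 v(c) = C1 + Integral(c/cos(c), c)


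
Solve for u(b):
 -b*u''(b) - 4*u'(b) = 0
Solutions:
 u(b) = C1 + C2/b^3


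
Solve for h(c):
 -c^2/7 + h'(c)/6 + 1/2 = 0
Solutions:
 h(c) = C1 + 2*c^3/7 - 3*c


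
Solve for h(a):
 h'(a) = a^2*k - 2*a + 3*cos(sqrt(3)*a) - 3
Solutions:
 h(a) = C1 + a^3*k/3 - a^2 - 3*a + sqrt(3)*sin(sqrt(3)*a)


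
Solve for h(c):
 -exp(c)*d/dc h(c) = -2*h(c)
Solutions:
 h(c) = C1*exp(-2*exp(-c))


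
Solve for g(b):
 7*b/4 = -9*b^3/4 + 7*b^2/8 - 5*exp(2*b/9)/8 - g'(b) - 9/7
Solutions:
 g(b) = C1 - 9*b^4/16 + 7*b^3/24 - 7*b^2/8 - 9*b/7 - 45*exp(2*b/9)/16


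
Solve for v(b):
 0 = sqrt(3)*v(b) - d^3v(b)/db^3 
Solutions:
 v(b) = C3*exp(3^(1/6)*b) + (C1*sin(3^(2/3)*b/2) + C2*cos(3^(2/3)*b/2))*exp(-3^(1/6)*b/2)


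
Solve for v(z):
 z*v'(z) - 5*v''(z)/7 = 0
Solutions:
 v(z) = C1 + C2*erfi(sqrt(70)*z/10)


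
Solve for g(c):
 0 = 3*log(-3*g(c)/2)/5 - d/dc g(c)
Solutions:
 -5*Integral(1/(log(-_y) - log(2) + log(3)), (_y, g(c)))/3 = C1 - c


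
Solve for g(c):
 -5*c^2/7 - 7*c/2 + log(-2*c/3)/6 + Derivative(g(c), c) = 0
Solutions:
 g(c) = C1 + 5*c^3/21 + 7*c^2/4 - c*log(-c)/6 + c*(-log(2) + 1 + log(3))/6


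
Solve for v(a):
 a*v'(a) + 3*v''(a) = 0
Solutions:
 v(a) = C1 + C2*erf(sqrt(6)*a/6)


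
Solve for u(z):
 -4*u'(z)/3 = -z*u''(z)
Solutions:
 u(z) = C1 + C2*z^(7/3)


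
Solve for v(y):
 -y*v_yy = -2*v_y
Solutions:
 v(y) = C1 + C2*y^3


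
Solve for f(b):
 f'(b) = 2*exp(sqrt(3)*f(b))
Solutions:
 f(b) = sqrt(3)*(2*log(-1/(C1 + 2*b)) - log(3))/6
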